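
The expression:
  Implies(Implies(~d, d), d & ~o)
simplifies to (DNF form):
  ~d | ~o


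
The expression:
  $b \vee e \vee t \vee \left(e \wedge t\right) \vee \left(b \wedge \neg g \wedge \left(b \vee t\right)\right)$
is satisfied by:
  {b: True, t: True, e: True}
  {b: True, t: True, e: False}
  {b: True, e: True, t: False}
  {b: True, e: False, t: False}
  {t: True, e: True, b: False}
  {t: True, e: False, b: False}
  {e: True, t: False, b: False}


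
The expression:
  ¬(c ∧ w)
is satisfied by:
  {w: False, c: False}
  {c: True, w: False}
  {w: True, c: False}


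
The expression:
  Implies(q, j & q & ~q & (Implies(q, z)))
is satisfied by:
  {q: False}


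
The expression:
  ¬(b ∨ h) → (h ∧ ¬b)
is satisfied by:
  {b: True, h: True}
  {b: True, h: False}
  {h: True, b: False}


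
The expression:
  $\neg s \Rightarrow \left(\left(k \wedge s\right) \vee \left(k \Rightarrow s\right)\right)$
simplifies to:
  $s \vee \neg k$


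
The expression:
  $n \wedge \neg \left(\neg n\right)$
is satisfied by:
  {n: True}


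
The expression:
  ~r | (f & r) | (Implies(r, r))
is always true.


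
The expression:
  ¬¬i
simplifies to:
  i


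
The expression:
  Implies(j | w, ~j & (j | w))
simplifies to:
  ~j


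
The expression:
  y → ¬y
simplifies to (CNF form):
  ¬y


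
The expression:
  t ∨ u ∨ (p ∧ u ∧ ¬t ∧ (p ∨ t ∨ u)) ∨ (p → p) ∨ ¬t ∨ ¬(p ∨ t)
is always true.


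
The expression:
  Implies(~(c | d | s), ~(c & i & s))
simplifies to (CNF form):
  True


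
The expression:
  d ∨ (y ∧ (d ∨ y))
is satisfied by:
  {y: True, d: True}
  {y: True, d: False}
  {d: True, y: False}


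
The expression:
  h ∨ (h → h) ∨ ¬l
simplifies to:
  True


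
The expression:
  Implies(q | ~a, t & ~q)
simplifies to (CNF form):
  ~q & (a | t)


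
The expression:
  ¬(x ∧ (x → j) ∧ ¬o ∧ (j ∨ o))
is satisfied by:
  {o: True, x: False, j: False}
  {o: False, x: False, j: False}
  {j: True, o: True, x: False}
  {j: True, o: False, x: False}
  {x: True, o: True, j: False}
  {x: True, o: False, j: False}
  {x: True, j: True, o: True}


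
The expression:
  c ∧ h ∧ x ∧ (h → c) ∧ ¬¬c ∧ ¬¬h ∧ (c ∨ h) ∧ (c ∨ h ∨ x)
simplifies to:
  c ∧ h ∧ x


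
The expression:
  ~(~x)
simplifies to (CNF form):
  x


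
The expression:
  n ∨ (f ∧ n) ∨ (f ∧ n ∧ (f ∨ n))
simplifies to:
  n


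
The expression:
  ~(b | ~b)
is never true.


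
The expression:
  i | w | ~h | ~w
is always true.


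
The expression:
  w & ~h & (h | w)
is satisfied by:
  {w: True, h: False}


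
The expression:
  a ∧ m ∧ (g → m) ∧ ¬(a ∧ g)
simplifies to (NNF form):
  a ∧ m ∧ ¬g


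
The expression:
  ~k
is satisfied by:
  {k: False}


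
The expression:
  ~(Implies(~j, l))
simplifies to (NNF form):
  ~j & ~l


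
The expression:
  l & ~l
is never true.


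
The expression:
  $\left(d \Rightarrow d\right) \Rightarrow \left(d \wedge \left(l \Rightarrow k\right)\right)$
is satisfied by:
  {k: True, d: True, l: False}
  {d: True, l: False, k: False}
  {k: True, l: True, d: True}


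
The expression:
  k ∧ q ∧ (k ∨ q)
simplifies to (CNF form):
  k ∧ q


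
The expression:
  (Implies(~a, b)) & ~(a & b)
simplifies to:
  (a & ~b) | (b & ~a)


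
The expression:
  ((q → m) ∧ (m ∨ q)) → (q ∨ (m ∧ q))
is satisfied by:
  {q: True, m: False}
  {m: False, q: False}
  {m: True, q: True}


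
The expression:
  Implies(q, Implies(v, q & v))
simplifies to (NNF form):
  True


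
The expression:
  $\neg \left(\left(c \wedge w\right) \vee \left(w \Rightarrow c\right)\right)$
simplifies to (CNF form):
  $w \wedge \neg c$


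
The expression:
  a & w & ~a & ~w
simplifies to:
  False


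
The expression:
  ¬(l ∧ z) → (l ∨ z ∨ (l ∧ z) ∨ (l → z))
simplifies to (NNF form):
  True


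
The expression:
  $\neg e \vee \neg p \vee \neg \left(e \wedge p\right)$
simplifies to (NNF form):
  $\neg e \vee \neg p$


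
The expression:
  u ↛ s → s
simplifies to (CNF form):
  s ∨ ¬u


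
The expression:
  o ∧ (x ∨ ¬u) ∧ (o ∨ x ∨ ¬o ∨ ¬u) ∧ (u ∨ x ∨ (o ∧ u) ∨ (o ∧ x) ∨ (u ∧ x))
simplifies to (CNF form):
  o ∧ x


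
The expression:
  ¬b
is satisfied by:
  {b: False}


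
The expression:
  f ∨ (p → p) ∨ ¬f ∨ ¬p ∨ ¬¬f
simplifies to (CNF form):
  True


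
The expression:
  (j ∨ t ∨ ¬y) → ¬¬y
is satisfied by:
  {y: True}


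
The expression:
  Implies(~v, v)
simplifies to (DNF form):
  v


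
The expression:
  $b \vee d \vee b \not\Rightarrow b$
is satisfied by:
  {b: True, d: True}
  {b: True, d: False}
  {d: True, b: False}


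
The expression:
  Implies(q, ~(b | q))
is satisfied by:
  {q: False}


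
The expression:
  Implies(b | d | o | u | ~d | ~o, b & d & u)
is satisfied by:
  {u: True, b: True, d: True}


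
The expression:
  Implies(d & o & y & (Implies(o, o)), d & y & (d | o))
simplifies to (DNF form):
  True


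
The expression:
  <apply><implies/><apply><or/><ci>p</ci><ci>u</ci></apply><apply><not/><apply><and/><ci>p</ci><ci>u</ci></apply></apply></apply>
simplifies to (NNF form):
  <apply><or/><apply><not/><ci>p</ci></apply><apply><not/><ci>u</ci></apply></apply>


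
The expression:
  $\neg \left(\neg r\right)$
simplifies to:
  $r$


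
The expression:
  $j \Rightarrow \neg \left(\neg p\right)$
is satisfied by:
  {p: True, j: False}
  {j: False, p: False}
  {j: True, p: True}


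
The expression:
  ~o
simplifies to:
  ~o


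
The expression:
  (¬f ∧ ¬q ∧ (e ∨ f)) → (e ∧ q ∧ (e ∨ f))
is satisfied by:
  {q: True, f: True, e: False}
  {q: True, f: False, e: False}
  {f: True, q: False, e: False}
  {q: False, f: False, e: False}
  {q: True, e: True, f: True}
  {q: True, e: True, f: False}
  {e: True, f: True, q: False}


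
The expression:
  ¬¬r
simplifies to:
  r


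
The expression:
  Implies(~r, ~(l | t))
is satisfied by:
  {r: True, l: False, t: False}
  {r: True, t: True, l: False}
  {r: True, l: True, t: False}
  {r: True, t: True, l: True}
  {t: False, l: False, r: False}


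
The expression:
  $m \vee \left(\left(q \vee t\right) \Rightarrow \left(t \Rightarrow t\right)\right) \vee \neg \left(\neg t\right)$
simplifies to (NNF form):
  $\text{True}$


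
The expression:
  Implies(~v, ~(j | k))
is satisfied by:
  {v: True, j: False, k: False}
  {v: True, k: True, j: False}
  {v: True, j: True, k: False}
  {v: True, k: True, j: True}
  {k: False, j: False, v: False}


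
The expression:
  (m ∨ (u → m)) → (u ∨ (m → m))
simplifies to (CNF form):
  True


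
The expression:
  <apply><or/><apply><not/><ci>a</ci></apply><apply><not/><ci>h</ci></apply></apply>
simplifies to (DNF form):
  <apply><or/><apply><not/><ci>a</ci></apply><apply><not/><ci>h</ci></apply></apply>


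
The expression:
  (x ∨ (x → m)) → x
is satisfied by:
  {x: True}


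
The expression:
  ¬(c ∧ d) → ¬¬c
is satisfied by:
  {c: True}


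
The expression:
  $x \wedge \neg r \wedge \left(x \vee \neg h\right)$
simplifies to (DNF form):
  $x \wedge \neg r$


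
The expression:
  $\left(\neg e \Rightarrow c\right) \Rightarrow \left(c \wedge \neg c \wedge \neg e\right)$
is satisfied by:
  {e: False, c: False}


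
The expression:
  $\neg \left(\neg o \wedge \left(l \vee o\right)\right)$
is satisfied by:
  {o: True, l: False}
  {l: False, o: False}
  {l: True, o: True}


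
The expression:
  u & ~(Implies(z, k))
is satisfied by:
  {z: True, u: True, k: False}


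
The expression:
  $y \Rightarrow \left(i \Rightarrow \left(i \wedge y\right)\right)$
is always true.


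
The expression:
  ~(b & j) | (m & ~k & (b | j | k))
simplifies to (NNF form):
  ~b | ~j | (m & ~k)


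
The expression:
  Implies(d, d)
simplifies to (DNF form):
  True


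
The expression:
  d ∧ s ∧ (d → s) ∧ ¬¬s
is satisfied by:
  {s: True, d: True}


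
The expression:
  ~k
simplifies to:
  ~k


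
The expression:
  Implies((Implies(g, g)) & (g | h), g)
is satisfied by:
  {g: True, h: False}
  {h: False, g: False}
  {h: True, g: True}


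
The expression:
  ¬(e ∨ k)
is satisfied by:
  {e: False, k: False}


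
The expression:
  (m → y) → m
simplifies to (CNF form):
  m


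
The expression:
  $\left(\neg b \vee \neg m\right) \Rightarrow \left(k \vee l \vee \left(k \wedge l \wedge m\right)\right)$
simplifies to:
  $k \vee l \vee \left(b \wedge m\right)$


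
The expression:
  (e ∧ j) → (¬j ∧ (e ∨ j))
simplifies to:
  ¬e ∨ ¬j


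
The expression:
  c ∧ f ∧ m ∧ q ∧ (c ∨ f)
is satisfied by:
  {c: True, m: True, f: True, q: True}


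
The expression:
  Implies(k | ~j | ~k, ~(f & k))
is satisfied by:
  {k: False, f: False}
  {f: True, k: False}
  {k: True, f: False}


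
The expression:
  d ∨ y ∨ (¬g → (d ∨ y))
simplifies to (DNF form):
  d ∨ g ∨ y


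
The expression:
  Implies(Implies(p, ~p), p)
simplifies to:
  p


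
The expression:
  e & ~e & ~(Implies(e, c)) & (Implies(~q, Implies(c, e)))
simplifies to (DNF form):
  False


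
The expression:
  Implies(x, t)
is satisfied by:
  {t: True, x: False}
  {x: False, t: False}
  {x: True, t: True}


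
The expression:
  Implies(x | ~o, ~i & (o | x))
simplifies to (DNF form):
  (o & ~x) | (x & ~i)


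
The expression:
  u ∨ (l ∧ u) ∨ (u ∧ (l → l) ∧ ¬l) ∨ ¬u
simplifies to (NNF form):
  True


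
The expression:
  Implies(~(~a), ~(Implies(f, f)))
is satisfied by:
  {a: False}


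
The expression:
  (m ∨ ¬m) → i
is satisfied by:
  {i: True}


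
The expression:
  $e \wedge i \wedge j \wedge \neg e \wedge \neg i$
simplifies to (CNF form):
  $\text{False}$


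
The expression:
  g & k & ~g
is never true.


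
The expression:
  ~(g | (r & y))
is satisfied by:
  {g: False, y: False, r: False}
  {r: True, g: False, y: False}
  {y: True, g: False, r: False}


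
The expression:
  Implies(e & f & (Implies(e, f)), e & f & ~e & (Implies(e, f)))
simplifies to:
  ~e | ~f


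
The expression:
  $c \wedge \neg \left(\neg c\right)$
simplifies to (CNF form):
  $c$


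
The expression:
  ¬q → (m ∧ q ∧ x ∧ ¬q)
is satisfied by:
  {q: True}


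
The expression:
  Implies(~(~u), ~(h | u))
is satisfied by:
  {u: False}


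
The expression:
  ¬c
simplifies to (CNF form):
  ¬c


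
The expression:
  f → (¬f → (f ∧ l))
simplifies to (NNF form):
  True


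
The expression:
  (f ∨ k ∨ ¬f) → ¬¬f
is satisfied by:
  {f: True}


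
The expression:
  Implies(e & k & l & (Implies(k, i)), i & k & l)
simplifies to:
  True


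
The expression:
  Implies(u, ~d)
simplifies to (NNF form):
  ~d | ~u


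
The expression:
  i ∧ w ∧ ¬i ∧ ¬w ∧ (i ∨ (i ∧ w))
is never true.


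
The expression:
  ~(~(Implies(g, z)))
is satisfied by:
  {z: True, g: False}
  {g: False, z: False}
  {g: True, z: True}


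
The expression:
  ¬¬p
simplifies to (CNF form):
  p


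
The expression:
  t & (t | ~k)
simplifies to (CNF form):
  t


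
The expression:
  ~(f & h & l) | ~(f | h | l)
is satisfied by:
  {l: False, h: False, f: False}
  {f: True, l: False, h: False}
  {h: True, l: False, f: False}
  {f: True, h: True, l: False}
  {l: True, f: False, h: False}
  {f: True, l: True, h: False}
  {h: True, l: True, f: False}


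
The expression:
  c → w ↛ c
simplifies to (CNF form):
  ¬c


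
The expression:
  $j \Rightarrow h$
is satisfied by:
  {h: True, j: False}
  {j: False, h: False}
  {j: True, h: True}


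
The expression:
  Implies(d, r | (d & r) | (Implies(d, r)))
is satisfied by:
  {r: True, d: False}
  {d: False, r: False}
  {d: True, r: True}


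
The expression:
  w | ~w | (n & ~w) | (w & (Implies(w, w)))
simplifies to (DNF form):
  True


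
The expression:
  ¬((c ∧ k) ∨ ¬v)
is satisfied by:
  {v: True, k: False, c: False}
  {c: True, v: True, k: False}
  {k: True, v: True, c: False}


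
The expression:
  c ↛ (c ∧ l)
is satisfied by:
  {c: True, l: False}


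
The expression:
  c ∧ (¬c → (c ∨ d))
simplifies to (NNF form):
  c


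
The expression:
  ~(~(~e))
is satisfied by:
  {e: False}


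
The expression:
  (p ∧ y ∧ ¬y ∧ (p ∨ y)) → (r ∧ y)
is always true.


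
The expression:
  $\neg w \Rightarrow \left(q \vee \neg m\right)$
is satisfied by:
  {w: True, q: True, m: False}
  {w: True, m: False, q: False}
  {q: True, m: False, w: False}
  {q: False, m: False, w: False}
  {w: True, q: True, m: True}
  {w: True, m: True, q: False}
  {q: True, m: True, w: False}


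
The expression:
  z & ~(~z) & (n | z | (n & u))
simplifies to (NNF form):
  z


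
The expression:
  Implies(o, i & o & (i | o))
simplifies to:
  i | ~o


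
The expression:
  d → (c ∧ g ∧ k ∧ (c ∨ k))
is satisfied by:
  {c: True, g: True, k: True, d: False}
  {c: True, g: True, k: False, d: False}
  {c: True, k: True, g: False, d: False}
  {c: True, k: False, g: False, d: False}
  {g: True, k: True, c: False, d: False}
  {g: True, k: False, c: False, d: False}
  {k: True, c: False, g: False, d: False}
  {k: False, c: False, g: False, d: False}
  {d: True, c: True, g: True, k: True}


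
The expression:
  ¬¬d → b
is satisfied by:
  {b: True, d: False}
  {d: False, b: False}
  {d: True, b: True}


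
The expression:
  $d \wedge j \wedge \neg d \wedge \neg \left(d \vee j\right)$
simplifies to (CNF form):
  $\text{False}$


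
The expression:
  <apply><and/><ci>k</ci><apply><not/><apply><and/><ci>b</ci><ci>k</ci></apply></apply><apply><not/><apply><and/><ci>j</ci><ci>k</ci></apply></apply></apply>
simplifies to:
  <apply><and/><ci>k</ci><apply><not/><ci>b</ci></apply><apply><not/><ci>j</ci></apply></apply>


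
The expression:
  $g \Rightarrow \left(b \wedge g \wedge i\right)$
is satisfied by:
  {b: True, i: True, g: False}
  {b: True, i: False, g: False}
  {i: True, b: False, g: False}
  {b: False, i: False, g: False}
  {b: True, g: True, i: True}


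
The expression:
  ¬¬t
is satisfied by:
  {t: True}


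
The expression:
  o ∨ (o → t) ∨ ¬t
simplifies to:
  True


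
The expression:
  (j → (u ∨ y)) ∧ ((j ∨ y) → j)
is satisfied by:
  {u: True, y: False, j: False}
  {u: False, y: False, j: False}
  {j: True, u: True, y: False}
  {y: True, j: True, u: True}
  {y: True, j: True, u: False}


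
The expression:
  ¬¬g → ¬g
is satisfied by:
  {g: False}


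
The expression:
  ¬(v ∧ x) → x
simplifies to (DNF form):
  x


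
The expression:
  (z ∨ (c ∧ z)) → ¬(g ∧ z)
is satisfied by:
  {g: False, z: False}
  {z: True, g: False}
  {g: True, z: False}


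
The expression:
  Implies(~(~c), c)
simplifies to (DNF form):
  True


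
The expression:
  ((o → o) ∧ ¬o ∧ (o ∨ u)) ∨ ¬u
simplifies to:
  ¬o ∨ ¬u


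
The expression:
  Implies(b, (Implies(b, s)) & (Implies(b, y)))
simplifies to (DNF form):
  ~b | (s & y)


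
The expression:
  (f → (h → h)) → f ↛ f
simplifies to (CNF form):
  False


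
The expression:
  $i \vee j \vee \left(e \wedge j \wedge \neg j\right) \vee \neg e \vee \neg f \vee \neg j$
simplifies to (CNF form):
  $\text{True}$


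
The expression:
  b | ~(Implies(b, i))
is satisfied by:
  {b: True}


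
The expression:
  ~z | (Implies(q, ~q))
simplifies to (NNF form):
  ~q | ~z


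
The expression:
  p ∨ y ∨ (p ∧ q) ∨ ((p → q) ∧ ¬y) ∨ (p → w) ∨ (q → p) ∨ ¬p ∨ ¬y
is always true.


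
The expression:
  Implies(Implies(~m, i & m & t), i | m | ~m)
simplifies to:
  True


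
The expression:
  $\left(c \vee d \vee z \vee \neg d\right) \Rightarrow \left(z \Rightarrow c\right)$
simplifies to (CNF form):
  $c \vee \neg z$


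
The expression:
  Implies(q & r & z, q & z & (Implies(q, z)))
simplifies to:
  True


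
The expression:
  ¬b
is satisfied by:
  {b: False}


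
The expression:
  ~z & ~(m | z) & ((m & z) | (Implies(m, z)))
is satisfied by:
  {z: False, m: False}


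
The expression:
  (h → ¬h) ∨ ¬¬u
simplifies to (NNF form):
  u ∨ ¬h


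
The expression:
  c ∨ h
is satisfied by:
  {c: True, h: True}
  {c: True, h: False}
  {h: True, c: False}


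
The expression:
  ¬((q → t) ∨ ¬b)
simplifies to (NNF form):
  b ∧ q ∧ ¬t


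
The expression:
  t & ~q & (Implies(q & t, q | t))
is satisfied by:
  {t: True, q: False}


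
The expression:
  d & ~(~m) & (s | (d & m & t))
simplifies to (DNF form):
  (d & m & s) | (d & m & t)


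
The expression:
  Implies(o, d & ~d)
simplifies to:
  ~o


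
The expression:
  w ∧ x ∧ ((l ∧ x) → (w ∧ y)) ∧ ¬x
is never true.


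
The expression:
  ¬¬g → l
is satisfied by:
  {l: True, g: False}
  {g: False, l: False}
  {g: True, l: True}


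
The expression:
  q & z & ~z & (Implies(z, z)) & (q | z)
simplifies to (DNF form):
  False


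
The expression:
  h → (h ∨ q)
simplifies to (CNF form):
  True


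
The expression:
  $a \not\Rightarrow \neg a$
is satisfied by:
  {a: True}


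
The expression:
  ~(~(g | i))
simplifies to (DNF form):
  g | i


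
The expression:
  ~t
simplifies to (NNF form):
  ~t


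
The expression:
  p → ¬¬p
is always true.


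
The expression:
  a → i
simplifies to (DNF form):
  i ∨ ¬a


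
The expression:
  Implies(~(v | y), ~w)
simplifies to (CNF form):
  v | y | ~w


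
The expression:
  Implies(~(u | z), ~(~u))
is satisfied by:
  {z: True, u: True}
  {z: True, u: False}
  {u: True, z: False}


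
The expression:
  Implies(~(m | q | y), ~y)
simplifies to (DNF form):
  True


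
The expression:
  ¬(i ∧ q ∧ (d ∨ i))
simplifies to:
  ¬i ∨ ¬q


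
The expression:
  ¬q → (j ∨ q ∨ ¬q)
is always true.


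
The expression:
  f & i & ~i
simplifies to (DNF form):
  False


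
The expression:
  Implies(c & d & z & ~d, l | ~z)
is always true.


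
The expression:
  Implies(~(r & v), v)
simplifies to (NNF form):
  v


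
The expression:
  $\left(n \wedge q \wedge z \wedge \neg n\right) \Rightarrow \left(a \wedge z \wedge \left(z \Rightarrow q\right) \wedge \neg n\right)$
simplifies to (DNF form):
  $\text{True}$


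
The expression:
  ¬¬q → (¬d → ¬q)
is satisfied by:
  {d: True, q: False}
  {q: False, d: False}
  {q: True, d: True}


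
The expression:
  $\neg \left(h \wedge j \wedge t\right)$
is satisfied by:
  {h: False, t: False, j: False}
  {j: True, h: False, t: False}
  {t: True, h: False, j: False}
  {j: True, t: True, h: False}
  {h: True, j: False, t: False}
  {j: True, h: True, t: False}
  {t: True, h: True, j: False}


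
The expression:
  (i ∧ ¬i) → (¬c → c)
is always true.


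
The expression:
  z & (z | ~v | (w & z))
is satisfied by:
  {z: True}


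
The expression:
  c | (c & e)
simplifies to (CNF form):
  c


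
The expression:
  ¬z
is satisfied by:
  {z: False}


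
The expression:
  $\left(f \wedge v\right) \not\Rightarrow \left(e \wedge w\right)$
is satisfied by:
  {f: True, v: True, w: False, e: False}
  {e: True, f: True, v: True, w: False}
  {w: True, f: True, v: True, e: False}


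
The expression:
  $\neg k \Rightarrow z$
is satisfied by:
  {k: True, z: True}
  {k: True, z: False}
  {z: True, k: False}


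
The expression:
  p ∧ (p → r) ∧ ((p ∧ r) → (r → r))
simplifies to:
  p ∧ r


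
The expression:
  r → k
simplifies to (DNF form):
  k ∨ ¬r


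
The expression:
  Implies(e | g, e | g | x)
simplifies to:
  True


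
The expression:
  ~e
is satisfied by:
  {e: False}


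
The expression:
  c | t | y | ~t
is always true.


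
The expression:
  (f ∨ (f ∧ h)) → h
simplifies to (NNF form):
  h ∨ ¬f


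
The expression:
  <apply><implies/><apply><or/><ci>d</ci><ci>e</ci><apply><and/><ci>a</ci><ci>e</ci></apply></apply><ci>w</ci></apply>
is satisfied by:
  {w: True, e: False, d: False}
  {d: True, w: True, e: False}
  {w: True, e: True, d: False}
  {d: True, w: True, e: True}
  {d: False, e: False, w: False}


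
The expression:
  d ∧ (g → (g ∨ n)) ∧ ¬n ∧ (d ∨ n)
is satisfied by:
  {d: True, n: False}


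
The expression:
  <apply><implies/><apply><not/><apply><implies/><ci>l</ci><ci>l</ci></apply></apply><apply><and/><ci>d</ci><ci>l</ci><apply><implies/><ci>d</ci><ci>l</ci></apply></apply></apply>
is always true.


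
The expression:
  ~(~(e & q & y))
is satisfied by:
  {e: True, y: True, q: True}


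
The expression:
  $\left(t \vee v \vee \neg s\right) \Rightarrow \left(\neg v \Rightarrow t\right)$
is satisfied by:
  {t: True, v: True, s: True}
  {t: True, v: True, s: False}
  {t: True, s: True, v: False}
  {t: True, s: False, v: False}
  {v: True, s: True, t: False}
  {v: True, s: False, t: False}
  {s: True, v: False, t: False}


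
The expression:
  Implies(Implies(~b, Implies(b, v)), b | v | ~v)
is always true.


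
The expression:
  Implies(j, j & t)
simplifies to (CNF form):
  t | ~j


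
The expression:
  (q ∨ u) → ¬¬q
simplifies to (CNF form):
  q ∨ ¬u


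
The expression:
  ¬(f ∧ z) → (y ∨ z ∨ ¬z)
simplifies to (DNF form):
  True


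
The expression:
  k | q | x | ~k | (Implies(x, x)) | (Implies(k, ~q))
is always true.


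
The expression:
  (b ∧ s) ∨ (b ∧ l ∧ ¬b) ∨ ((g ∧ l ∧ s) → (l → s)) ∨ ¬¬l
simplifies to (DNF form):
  True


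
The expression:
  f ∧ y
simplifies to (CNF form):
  f ∧ y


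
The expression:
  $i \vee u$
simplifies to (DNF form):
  $i \vee u$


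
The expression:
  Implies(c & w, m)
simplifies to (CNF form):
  m | ~c | ~w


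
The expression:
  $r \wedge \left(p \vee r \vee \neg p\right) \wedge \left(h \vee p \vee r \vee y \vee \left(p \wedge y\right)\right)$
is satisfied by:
  {r: True}


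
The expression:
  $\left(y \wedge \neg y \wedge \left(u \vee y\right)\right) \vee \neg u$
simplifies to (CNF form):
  $\neg u$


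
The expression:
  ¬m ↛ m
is always true.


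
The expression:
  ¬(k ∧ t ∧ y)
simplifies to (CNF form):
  ¬k ∨ ¬t ∨ ¬y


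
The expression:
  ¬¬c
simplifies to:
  c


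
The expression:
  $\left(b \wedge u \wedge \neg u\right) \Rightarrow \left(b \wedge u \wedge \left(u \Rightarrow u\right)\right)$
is always true.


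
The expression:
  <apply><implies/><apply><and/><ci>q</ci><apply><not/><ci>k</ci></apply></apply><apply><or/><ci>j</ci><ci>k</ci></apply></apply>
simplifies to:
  <apply><or/><ci>j</ci><ci>k</ci><apply><not/><ci>q</ci></apply></apply>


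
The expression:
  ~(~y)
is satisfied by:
  {y: True}


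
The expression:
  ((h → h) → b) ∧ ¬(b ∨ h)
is never true.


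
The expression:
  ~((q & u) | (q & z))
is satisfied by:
  {u: False, q: False, z: False}
  {z: True, u: False, q: False}
  {u: True, z: False, q: False}
  {z: True, u: True, q: False}
  {q: True, z: False, u: False}


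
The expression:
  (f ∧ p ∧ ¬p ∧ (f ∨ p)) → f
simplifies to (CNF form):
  True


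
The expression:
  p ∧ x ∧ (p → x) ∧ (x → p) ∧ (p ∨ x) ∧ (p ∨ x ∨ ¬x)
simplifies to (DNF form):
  p ∧ x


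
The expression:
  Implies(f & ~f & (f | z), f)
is always true.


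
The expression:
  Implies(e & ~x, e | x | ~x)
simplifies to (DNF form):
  True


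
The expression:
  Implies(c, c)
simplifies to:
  True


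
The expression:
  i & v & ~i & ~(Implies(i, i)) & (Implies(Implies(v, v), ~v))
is never true.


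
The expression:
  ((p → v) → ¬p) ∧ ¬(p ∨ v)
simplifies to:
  ¬p ∧ ¬v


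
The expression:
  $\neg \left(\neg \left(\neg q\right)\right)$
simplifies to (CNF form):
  $\neg q$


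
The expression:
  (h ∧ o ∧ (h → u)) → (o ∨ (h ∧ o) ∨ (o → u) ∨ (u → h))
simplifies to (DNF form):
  True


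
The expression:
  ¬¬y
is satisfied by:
  {y: True}


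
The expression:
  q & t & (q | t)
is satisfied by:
  {t: True, q: True}


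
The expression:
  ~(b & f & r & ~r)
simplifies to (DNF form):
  True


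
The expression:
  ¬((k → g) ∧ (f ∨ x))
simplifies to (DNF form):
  (k ∧ ¬g) ∨ (¬f ∧ ¬x) ∨ (k ∧ ¬f ∧ ¬g) ∨ (k ∧ ¬f ∧ ¬x) ∨ (k ∧ ¬g ∧ ¬x) ∨ (¬f ∧ ¬g ∧ ¬x) ∨ (k ∧ ¬f ∧ ¬g ∧ ¬x)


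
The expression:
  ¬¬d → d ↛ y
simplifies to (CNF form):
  ¬d ∨ ¬y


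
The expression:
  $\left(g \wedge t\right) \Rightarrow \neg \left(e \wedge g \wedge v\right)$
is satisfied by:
  {g: False, v: False, t: False, e: False}
  {e: True, g: False, v: False, t: False}
  {t: True, g: False, v: False, e: False}
  {e: True, t: True, g: False, v: False}
  {v: True, e: False, g: False, t: False}
  {e: True, v: True, g: False, t: False}
  {t: True, v: True, e: False, g: False}
  {e: True, t: True, v: True, g: False}
  {g: True, t: False, v: False, e: False}
  {e: True, g: True, t: False, v: False}
  {t: True, g: True, e: False, v: False}
  {e: True, t: True, g: True, v: False}
  {v: True, g: True, t: False, e: False}
  {e: True, v: True, g: True, t: False}
  {t: True, v: True, g: True, e: False}


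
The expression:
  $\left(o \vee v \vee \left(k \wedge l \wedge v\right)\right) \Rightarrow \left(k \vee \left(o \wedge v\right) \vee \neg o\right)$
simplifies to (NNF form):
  $k \vee v \vee \neg o$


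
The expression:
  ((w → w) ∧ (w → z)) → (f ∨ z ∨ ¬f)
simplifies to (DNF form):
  True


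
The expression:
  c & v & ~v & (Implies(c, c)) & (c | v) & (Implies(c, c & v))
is never true.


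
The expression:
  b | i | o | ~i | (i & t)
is always true.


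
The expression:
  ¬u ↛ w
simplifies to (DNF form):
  ¬u ∧ ¬w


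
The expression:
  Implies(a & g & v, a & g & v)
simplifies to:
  True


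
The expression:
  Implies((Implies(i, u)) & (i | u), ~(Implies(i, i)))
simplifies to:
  ~u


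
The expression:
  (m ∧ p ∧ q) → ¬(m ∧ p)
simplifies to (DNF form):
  ¬m ∨ ¬p ∨ ¬q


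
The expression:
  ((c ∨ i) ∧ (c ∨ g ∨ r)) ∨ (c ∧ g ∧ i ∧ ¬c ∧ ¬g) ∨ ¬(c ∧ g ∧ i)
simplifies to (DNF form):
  True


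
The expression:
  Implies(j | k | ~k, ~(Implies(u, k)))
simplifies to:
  u & ~k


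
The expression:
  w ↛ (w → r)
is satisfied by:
  {w: True, r: False}


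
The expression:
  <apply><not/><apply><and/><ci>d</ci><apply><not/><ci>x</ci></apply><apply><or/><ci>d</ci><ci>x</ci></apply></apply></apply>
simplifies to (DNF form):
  <apply><or/><ci>x</ci><apply><not/><ci>d</ci></apply></apply>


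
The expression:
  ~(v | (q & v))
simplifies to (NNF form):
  ~v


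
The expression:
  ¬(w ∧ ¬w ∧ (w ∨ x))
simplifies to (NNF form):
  True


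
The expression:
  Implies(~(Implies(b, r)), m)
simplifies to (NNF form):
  m | r | ~b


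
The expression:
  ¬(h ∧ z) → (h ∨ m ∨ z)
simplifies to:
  h ∨ m ∨ z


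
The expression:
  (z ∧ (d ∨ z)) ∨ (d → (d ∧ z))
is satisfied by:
  {z: True, d: False}
  {d: False, z: False}
  {d: True, z: True}


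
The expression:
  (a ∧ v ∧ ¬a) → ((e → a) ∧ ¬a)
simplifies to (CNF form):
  True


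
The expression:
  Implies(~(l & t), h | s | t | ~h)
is always true.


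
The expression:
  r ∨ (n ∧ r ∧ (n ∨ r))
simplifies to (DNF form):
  r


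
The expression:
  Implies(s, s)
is always true.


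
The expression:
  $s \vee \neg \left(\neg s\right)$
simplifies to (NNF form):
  $s$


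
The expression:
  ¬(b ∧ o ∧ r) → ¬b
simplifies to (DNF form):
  (o ∧ r) ∨ ¬b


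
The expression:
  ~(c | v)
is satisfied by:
  {v: False, c: False}


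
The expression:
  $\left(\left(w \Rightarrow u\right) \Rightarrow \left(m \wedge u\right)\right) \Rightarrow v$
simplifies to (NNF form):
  $v \vee \left(u \wedge \neg m\right) \vee \left(\neg u \wedge \neg w\right)$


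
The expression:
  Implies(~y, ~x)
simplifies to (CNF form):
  y | ~x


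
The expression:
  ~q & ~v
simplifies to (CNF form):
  ~q & ~v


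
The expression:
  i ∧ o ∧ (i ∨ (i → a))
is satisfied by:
  {i: True, o: True}


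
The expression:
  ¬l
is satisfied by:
  {l: False}


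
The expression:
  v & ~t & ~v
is never true.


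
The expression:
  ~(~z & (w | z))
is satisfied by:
  {z: True, w: False}
  {w: False, z: False}
  {w: True, z: True}


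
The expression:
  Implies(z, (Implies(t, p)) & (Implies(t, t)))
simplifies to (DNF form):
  p | ~t | ~z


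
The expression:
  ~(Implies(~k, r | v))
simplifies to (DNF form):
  ~k & ~r & ~v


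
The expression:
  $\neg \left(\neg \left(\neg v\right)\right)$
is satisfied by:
  {v: False}


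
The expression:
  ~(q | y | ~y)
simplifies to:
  False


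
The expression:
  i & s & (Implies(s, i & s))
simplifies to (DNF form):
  i & s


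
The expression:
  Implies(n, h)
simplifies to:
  h | ~n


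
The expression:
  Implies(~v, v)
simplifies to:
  v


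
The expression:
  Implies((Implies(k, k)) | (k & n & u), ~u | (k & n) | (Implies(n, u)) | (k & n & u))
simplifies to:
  True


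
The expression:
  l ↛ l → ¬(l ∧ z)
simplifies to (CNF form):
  True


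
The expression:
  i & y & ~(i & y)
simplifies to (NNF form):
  False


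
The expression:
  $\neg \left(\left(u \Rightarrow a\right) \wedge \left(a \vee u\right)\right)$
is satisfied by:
  {a: False}


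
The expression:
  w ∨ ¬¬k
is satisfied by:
  {k: True, w: True}
  {k: True, w: False}
  {w: True, k: False}


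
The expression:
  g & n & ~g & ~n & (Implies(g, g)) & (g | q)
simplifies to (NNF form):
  False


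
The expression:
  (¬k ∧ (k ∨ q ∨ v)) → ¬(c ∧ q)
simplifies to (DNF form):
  k ∨ ¬c ∨ ¬q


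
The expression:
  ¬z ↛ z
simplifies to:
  True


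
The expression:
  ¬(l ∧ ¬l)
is always true.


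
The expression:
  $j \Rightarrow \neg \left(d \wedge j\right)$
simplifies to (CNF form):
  $\neg d \vee \neg j$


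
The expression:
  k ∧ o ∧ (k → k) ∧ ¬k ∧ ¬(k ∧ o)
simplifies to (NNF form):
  False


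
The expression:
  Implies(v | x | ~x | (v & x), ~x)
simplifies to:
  ~x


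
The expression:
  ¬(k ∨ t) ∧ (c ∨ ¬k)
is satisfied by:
  {t: False, k: False}


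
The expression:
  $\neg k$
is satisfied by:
  {k: False}


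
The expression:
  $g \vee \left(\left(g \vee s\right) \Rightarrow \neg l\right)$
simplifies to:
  $g \vee \neg l \vee \neg s$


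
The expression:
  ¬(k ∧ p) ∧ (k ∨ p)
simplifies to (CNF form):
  (k ∨ p) ∧ (k ∨ ¬k) ∧ (p ∨ ¬p) ∧ (¬k ∨ ¬p)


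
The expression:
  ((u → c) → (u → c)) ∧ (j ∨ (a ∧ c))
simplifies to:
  j ∨ (a ∧ c)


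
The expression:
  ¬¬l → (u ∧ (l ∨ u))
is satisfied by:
  {u: True, l: False}
  {l: False, u: False}
  {l: True, u: True}


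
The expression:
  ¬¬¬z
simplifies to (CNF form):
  ¬z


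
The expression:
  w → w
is always true.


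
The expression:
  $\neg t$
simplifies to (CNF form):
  $\neg t$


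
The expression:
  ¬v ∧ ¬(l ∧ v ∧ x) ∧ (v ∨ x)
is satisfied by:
  {x: True, v: False}


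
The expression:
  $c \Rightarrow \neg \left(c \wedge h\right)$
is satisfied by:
  {h: False, c: False}
  {c: True, h: False}
  {h: True, c: False}


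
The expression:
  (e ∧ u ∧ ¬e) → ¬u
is always true.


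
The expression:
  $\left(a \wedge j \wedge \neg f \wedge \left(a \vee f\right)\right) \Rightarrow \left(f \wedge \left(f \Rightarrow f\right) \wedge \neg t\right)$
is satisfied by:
  {f: True, a: False, j: False}
  {f: False, a: False, j: False}
  {j: True, f: True, a: False}
  {j: True, f: False, a: False}
  {a: True, f: True, j: False}
  {a: True, f: False, j: False}
  {a: True, j: True, f: True}


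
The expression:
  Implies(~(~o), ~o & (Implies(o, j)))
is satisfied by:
  {o: False}


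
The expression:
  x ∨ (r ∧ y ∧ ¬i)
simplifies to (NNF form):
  x ∨ (r ∧ y ∧ ¬i)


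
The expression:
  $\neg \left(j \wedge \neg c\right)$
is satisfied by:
  {c: True, j: False}
  {j: False, c: False}
  {j: True, c: True}


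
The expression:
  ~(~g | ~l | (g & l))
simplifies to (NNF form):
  False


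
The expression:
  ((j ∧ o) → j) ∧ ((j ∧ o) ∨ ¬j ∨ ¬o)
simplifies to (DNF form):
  True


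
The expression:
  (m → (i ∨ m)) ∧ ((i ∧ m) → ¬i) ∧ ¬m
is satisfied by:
  {m: False}


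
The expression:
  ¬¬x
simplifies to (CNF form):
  x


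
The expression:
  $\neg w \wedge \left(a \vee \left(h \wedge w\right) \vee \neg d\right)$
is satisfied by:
  {a: True, w: False, d: False}
  {w: False, d: False, a: False}
  {a: True, d: True, w: False}


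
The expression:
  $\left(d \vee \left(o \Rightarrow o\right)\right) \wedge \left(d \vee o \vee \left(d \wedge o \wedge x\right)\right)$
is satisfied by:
  {d: True, o: True}
  {d: True, o: False}
  {o: True, d: False}


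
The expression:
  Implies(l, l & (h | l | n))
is always true.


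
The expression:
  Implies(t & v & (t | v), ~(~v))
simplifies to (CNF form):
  True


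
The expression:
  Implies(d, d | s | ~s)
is always true.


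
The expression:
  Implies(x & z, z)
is always true.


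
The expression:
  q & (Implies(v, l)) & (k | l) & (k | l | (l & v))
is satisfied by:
  {k: True, l: True, q: True, v: False}
  {l: True, q: True, v: False, k: False}
  {k: True, l: True, q: True, v: True}
  {l: True, q: True, v: True, k: False}
  {q: True, k: True, v: False, l: False}


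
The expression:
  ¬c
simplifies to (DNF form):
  ¬c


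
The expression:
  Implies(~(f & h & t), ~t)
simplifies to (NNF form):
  ~t | (f & h)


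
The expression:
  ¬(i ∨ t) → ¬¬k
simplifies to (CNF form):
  i ∨ k ∨ t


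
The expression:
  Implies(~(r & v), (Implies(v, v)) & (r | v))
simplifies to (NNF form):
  r | v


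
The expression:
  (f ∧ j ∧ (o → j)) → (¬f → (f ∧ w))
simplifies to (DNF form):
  True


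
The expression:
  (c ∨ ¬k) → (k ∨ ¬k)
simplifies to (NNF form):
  True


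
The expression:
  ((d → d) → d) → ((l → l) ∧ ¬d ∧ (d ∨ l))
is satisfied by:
  {d: False}


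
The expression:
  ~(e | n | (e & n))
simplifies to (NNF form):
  ~e & ~n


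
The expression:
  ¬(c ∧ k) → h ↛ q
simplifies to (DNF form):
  (c ∧ k) ∨ (h ∧ ¬q) ∨ (c ∧ h ∧ k) ∨ (c ∧ h ∧ ¬q) ∨ (c ∧ k ∧ ¬q) ∨ (h ∧ k ∧ ¬q) ∨ (c ∧ h ∧ k ∧ ¬q)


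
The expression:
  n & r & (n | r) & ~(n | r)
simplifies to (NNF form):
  False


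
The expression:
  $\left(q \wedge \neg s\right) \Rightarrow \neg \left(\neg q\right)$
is always true.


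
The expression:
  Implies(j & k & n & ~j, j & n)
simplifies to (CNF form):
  True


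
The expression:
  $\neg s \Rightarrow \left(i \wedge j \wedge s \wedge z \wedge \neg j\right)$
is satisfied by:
  {s: True}


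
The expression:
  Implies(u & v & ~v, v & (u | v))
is always true.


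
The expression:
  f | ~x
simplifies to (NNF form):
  f | ~x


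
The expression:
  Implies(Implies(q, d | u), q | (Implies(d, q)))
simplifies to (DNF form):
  q | ~d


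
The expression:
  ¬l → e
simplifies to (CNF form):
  e ∨ l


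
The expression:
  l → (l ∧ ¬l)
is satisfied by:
  {l: False}


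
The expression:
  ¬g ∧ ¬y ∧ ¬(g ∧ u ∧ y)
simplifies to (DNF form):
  ¬g ∧ ¬y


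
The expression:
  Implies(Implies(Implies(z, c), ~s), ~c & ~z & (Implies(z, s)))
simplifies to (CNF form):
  (c | ~c) & (c | ~z) & (s | ~c) & (s | ~z)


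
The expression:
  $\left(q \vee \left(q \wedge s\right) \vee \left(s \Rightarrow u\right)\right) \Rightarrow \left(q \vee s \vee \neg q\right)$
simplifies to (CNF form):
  $\text{True}$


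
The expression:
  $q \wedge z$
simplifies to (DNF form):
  $q \wedge z$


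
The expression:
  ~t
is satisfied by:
  {t: False}


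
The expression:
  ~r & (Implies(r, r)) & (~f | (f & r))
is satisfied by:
  {r: False, f: False}


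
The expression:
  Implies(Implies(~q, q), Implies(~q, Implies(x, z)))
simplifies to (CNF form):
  True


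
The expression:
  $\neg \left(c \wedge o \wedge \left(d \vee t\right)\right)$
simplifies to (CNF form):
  $\left(\neg c \vee \neg d \vee \neg o\right) \wedge \left(\neg c \vee \neg o \vee \neg t\right)$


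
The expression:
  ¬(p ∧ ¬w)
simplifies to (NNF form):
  w ∨ ¬p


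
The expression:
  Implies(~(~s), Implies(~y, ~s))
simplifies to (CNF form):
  y | ~s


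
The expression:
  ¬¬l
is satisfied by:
  {l: True}


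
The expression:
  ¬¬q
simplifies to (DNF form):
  q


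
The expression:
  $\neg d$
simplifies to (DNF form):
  $\neg d$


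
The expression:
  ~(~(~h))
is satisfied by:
  {h: False}


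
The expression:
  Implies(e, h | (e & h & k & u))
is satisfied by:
  {h: True, e: False}
  {e: False, h: False}
  {e: True, h: True}


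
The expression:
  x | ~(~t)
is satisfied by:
  {x: True, t: True}
  {x: True, t: False}
  {t: True, x: False}


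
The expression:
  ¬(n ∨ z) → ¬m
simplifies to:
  n ∨ z ∨ ¬m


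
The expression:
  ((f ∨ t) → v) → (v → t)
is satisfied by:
  {t: True, v: False}
  {v: False, t: False}
  {v: True, t: True}


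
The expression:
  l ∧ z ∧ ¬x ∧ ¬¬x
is never true.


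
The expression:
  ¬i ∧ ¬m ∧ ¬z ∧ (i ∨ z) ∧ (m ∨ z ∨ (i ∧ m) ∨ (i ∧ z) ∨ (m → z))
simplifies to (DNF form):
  False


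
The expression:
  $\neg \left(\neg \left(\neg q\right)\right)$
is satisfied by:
  {q: False}


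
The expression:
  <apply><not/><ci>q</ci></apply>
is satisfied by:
  {q: False}


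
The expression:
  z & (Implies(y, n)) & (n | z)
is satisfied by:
  {z: True, n: True, y: False}
  {z: True, y: False, n: False}
  {z: True, n: True, y: True}


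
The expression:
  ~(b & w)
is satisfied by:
  {w: False, b: False}
  {b: True, w: False}
  {w: True, b: False}
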